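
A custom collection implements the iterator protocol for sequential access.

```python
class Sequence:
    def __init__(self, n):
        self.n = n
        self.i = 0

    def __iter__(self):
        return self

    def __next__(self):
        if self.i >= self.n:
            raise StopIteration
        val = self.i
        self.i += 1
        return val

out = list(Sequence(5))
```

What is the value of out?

Step 1: Sequence(5) creates an iterator counting 0 to 4.
Step 2: list() consumes all values: [0, 1, 2, 3, 4].
Therefore out = [0, 1, 2, 3, 4].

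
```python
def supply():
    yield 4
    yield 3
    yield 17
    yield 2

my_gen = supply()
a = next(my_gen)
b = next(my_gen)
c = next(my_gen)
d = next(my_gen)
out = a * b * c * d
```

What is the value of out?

Step 1: Create generator and consume all values:
  a = next(my_gen) = 4
  b = next(my_gen) = 3
  c = next(my_gen) = 17
  d = next(my_gen) = 2
Step 2: out = 4 * 3 * 17 * 2 = 408.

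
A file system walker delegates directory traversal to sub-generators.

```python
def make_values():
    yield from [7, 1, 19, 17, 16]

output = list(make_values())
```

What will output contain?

Step 1: yield from delegates to the iterable, yielding each element.
Step 2: Collected values: [7, 1, 19, 17, 16].
Therefore output = [7, 1, 19, 17, 16].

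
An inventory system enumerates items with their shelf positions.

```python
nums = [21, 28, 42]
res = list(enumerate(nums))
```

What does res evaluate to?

Step 1: enumerate pairs each element with its index:
  (0, 21)
  (1, 28)
  (2, 42)
Therefore res = [(0, 21), (1, 28), (2, 42)].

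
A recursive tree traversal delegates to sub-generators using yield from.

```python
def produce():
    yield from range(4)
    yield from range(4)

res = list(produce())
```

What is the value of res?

Step 1: Trace yields in order:
  yield 0
  yield 1
  yield 2
  yield 3
  yield 0
  yield 1
  yield 2
  yield 3
Therefore res = [0, 1, 2, 3, 0, 1, 2, 3].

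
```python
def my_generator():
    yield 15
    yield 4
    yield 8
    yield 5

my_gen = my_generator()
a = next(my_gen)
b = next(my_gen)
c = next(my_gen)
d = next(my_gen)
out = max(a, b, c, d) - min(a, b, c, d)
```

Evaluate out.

Step 1: Create generator and consume all values:
  a = next(my_gen) = 15
  b = next(my_gen) = 4
  c = next(my_gen) = 8
  d = next(my_gen) = 5
Step 2: max = 15, min = 4, out = 15 - 4 = 11.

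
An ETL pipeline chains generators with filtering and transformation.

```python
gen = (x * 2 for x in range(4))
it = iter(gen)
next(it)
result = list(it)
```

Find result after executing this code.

Step 1: Generator produces [0, 2, 4, 6].
Step 2: next(it) consumes first element (0).
Step 3: list(it) collects remaining: [2, 4, 6].
Therefore result = [2, 4, 6].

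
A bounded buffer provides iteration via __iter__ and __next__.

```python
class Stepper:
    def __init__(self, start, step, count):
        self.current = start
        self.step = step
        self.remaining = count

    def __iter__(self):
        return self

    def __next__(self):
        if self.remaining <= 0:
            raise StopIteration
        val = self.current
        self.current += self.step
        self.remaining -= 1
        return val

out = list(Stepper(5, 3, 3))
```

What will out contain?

Step 1: Stepper starts at 5, increments by 3, for 3 steps:
  Yield 5, then current += 3
  Yield 8, then current += 3
  Yield 11, then current += 3
Therefore out = [5, 8, 11].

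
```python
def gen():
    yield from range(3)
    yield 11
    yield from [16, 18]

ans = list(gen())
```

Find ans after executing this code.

Step 1: Trace yields in order:
  yield 0
  yield 1
  yield 2
  yield 11
  yield 16
  yield 18
Therefore ans = [0, 1, 2, 11, 16, 18].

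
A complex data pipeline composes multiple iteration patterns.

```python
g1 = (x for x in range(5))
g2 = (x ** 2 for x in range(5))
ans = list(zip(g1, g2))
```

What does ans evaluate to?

Step 1: g1 produces [0, 1, 2, 3, 4].
Step 2: g2 produces [0, 1, 4, 9, 16].
Step 3: zip pairs them: [(0, 0), (1, 1), (2, 4), (3, 9), (4, 16)].
Therefore ans = [(0, 0), (1, 1), (2, 4), (3, 9), (4, 16)].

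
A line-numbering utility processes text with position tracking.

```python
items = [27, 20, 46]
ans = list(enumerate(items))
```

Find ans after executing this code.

Step 1: enumerate pairs each element with its index:
  (0, 27)
  (1, 20)
  (2, 46)
Therefore ans = [(0, 27), (1, 20), (2, 46)].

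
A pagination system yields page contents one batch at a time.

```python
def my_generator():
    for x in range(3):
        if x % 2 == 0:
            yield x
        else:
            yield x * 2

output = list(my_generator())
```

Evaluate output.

Step 1: For each x in range(3), yield x if even, else x*2:
  x=0 (even): yield 0
  x=1 (odd): yield 1*2 = 2
  x=2 (even): yield 2
Therefore output = [0, 2, 2].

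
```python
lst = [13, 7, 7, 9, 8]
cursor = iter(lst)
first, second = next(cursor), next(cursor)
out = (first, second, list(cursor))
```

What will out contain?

Step 1: Create iterator over [13, 7, 7, 9, 8].
Step 2: first = 13, second = 7.
Step 3: Remaining elements: [7, 9, 8].
Therefore out = (13, 7, [7, 9, 8]).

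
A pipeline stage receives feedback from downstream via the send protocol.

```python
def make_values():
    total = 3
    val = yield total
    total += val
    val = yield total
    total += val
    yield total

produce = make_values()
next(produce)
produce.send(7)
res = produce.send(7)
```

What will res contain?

Step 1: next() -> yield total=3.
Step 2: send(7) -> val=7, total = 3+7 = 10, yield 10.
Step 3: send(7) -> val=7, total = 10+7 = 17, yield 17.
Therefore res = 17.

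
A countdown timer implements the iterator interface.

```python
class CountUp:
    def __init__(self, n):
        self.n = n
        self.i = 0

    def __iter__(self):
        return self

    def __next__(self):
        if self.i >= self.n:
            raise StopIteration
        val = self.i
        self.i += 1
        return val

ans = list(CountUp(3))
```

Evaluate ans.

Step 1: CountUp(3) creates an iterator counting 0 to 2.
Step 2: list() consumes all values: [0, 1, 2].
Therefore ans = [0, 1, 2].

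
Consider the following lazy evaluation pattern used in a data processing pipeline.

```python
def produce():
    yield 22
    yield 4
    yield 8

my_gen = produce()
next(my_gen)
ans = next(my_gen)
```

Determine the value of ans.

Step 1: produce() creates a generator.
Step 2: next(my_gen) yields 22 (consumed and discarded).
Step 3: next(my_gen) yields 4, assigned to ans.
Therefore ans = 4.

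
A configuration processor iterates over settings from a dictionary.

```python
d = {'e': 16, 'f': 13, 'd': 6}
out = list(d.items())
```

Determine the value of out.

Step 1: d.items() returns (key, value) pairs in insertion order.
Therefore out = [('e', 16), ('f', 13), ('d', 6)].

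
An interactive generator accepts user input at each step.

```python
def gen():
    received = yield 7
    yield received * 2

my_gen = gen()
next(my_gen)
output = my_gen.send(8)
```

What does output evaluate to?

Step 1: next(my_gen) advances to first yield, producing 7.
Step 2: send(8) resumes, received = 8.
Step 3: yield received * 2 = 8 * 2 = 16.
Therefore output = 16.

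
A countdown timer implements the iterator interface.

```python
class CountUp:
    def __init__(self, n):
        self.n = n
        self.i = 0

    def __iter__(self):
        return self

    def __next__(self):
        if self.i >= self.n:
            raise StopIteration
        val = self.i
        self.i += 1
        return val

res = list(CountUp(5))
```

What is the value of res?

Step 1: CountUp(5) creates an iterator counting 0 to 4.
Step 2: list() consumes all values: [0, 1, 2, 3, 4].
Therefore res = [0, 1, 2, 3, 4].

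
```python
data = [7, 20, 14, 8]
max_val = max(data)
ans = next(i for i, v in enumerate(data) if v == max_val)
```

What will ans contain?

Step 1: max([7, 20, 14, 8]) = 20.
Step 2: Find first index where value == 20:
  Index 0: 7 != 20
  Index 1: 20 == 20, found!
Therefore ans = 1.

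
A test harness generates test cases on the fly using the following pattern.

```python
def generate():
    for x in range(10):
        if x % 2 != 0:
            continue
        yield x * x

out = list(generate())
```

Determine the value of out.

Step 1: Only yield x**2 when x is divisible by 2:
  x=0: 0 % 2 == 0, yield 0**2 = 0
  x=2: 2 % 2 == 0, yield 2**2 = 4
  x=4: 4 % 2 == 0, yield 4**2 = 16
  x=6: 6 % 2 == 0, yield 6**2 = 36
  x=8: 8 % 2 == 0, yield 8**2 = 64
Therefore out = [0, 4, 16, 36, 64].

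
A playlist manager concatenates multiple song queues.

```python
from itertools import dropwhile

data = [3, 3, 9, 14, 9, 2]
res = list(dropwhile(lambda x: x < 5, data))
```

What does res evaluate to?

Step 1: dropwhile drops elements while < 5:
  3 < 5: dropped
  3 < 5: dropped
  9: kept (dropping stopped)
Step 2: Remaining elements kept regardless of condition.
Therefore res = [9, 14, 9, 2].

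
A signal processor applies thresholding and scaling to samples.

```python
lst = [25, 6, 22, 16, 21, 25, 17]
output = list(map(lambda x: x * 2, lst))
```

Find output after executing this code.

Step 1: Apply lambda x: x * 2 to each element:
  25 -> 50
  6 -> 12
  22 -> 44
  16 -> 32
  21 -> 42
  25 -> 50
  17 -> 34
Therefore output = [50, 12, 44, 32, 42, 50, 34].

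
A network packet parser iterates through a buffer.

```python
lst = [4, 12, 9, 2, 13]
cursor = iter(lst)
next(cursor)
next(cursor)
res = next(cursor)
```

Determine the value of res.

Step 1: Create iterator over [4, 12, 9, 2, 13].
Step 2: next() consumes 4.
Step 3: next() consumes 12.
Step 4: next() returns 9.
Therefore res = 9.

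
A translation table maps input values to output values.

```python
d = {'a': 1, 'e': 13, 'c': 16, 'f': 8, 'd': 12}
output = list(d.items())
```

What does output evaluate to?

Step 1: d.items() returns (key, value) pairs in insertion order.
Therefore output = [('a', 1), ('e', 13), ('c', 16), ('f', 8), ('d', 12)].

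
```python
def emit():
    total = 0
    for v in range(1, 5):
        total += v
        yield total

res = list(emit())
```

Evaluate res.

Step 1: Generator accumulates running sum:
  v=1: total = 1, yield 1
  v=2: total = 3, yield 3
  v=3: total = 6, yield 6
  v=4: total = 10, yield 10
Therefore res = [1, 3, 6, 10].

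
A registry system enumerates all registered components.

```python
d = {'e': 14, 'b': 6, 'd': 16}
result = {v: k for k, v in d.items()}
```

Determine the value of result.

Step 1: Invert dict (swap keys and values):
  'e': 14 -> 14: 'e'
  'b': 6 -> 6: 'b'
  'd': 16 -> 16: 'd'
Therefore result = {14: 'e', 6: 'b', 16: 'd'}.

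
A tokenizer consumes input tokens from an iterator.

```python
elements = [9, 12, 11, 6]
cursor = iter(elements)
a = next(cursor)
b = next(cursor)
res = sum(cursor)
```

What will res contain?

Step 1: Create iterator over [9, 12, 11, 6].
Step 2: a = next() = 9, b = next() = 12.
Step 3: sum() of remaining [11, 6] = 17.
Therefore res = 17.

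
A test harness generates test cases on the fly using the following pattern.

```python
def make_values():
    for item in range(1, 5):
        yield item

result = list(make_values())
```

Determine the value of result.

Step 1: The generator yields each value from range(1, 5).
Step 2: list() consumes all yields: [1, 2, 3, 4].
Therefore result = [1, 2, 3, 4].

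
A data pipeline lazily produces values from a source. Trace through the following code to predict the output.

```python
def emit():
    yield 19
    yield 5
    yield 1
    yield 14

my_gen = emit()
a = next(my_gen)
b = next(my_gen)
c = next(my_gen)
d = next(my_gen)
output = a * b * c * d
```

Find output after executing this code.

Step 1: Create generator and consume all values:
  a = next(my_gen) = 19
  b = next(my_gen) = 5
  c = next(my_gen) = 1
  d = next(my_gen) = 14
Step 2: output = 19 * 5 * 1 * 14 = 1330.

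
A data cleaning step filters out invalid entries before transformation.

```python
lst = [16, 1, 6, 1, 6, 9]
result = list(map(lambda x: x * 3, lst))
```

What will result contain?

Step 1: Apply lambda x: x * 3 to each element:
  16 -> 48
  1 -> 3
  6 -> 18
  1 -> 3
  6 -> 18
  9 -> 27
Therefore result = [48, 3, 18, 3, 18, 27].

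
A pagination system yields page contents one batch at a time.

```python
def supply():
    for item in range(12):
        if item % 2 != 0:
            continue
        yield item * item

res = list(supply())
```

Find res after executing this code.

Step 1: Only yield item**2 when item is divisible by 2:
  item=0: 0 % 2 == 0, yield 0**2 = 0
  item=2: 2 % 2 == 0, yield 2**2 = 4
  item=4: 4 % 2 == 0, yield 4**2 = 16
  item=6: 6 % 2 == 0, yield 6**2 = 36
  item=8: 8 % 2 == 0, yield 8**2 = 64
  item=10: 10 % 2 == 0, yield 10**2 = 100
Therefore res = [0, 4, 16, 36, 64, 100].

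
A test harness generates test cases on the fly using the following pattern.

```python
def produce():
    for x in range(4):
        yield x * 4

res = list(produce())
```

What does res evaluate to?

Step 1: For each x in range(4), yield x * 4:
  x=0: yield 0 * 4 = 0
  x=1: yield 1 * 4 = 4
  x=2: yield 2 * 4 = 8
  x=3: yield 3 * 4 = 12
Therefore res = [0, 4, 8, 12].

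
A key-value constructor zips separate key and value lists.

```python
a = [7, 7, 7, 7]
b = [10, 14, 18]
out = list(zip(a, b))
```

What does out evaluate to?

Step 1: zip stops at shortest (len(a)=4, len(b)=3):
  Index 0: (7, 10)
  Index 1: (7, 14)
  Index 2: (7, 18)
Step 2: Last element of a (7) has no pair, dropped.
Therefore out = [(7, 10), (7, 14), (7, 18)].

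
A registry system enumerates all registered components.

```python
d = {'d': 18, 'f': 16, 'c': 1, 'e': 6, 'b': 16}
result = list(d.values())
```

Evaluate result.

Step 1: d.values() returns the dictionary values in insertion order.
Therefore result = [18, 16, 1, 6, 16].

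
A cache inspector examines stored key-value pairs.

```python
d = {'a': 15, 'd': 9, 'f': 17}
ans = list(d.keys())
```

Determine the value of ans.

Step 1: d.keys() returns the dictionary keys in insertion order.
Therefore ans = ['a', 'd', 'f'].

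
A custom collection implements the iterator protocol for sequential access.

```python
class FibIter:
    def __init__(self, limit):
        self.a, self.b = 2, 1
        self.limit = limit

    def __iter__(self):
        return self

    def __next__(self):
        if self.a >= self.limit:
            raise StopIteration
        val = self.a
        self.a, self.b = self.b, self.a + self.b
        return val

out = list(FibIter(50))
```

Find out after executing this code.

Step 1: Fibonacci-like sequence (a=2, b=1) until >= 50:
  Yield 2, then a,b = 1,3
  Yield 1, then a,b = 3,4
  Yield 3, then a,b = 4,7
  Yield 4, then a,b = 7,11
  Yield 7, then a,b = 11,18
  Yield 11, then a,b = 18,29
  Yield 18, then a,b = 29,47
  Yield 29, then a,b = 47,76
  Yield 47, then a,b = 76,123
Step 2: 76 >= 50, stop.
Therefore out = [2, 1, 3, 4, 7, 11, 18, 29, 47].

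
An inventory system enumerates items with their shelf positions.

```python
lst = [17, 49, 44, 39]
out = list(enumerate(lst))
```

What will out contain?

Step 1: enumerate pairs each element with its index:
  (0, 17)
  (1, 49)
  (2, 44)
  (3, 39)
Therefore out = [(0, 17), (1, 49), (2, 44), (3, 39)].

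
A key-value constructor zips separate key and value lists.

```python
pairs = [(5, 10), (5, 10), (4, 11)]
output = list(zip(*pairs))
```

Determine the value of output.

Step 1: zip(*pairs) transposes: unzips [(5, 10), (5, 10), (4, 11)] into separate sequences.
Step 2: First elements: (5, 5, 4), second elements: (10, 10, 11).
Therefore output = [(5, 5, 4), (10, 10, 11)].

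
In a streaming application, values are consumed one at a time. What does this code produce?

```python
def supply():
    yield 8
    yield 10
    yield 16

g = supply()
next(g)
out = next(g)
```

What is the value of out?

Step 1: supply() creates a generator.
Step 2: next(g) yields 8 (consumed and discarded).
Step 3: next(g) yields 10, assigned to out.
Therefore out = 10.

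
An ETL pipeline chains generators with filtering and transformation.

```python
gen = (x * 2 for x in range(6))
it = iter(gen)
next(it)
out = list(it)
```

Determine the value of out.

Step 1: Generator produces [0, 2, 4, 6, 8, 10].
Step 2: next(it) consumes first element (0).
Step 3: list(it) collects remaining: [2, 4, 6, 8, 10].
Therefore out = [2, 4, 6, 8, 10].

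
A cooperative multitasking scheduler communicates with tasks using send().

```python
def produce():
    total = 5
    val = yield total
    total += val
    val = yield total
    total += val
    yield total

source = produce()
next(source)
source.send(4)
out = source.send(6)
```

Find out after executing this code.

Step 1: next() -> yield total=5.
Step 2: send(4) -> val=4, total = 5+4 = 9, yield 9.
Step 3: send(6) -> val=6, total = 9+6 = 15, yield 15.
Therefore out = 15.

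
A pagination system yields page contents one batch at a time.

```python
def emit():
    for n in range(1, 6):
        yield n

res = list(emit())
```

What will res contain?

Step 1: The generator yields each value from range(1, 6).
Step 2: list() consumes all yields: [1, 2, 3, 4, 5].
Therefore res = [1, 2, 3, 4, 5].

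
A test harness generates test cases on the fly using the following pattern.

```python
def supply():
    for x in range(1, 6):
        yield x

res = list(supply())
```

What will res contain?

Step 1: The generator yields each value from range(1, 6).
Step 2: list() consumes all yields: [1, 2, 3, 4, 5].
Therefore res = [1, 2, 3, 4, 5].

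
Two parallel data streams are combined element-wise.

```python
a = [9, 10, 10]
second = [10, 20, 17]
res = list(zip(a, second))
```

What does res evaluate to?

Step 1: zip pairs elements at same index:
  Index 0: (9, 10)
  Index 1: (10, 20)
  Index 2: (10, 17)
Therefore res = [(9, 10), (10, 20), (10, 17)].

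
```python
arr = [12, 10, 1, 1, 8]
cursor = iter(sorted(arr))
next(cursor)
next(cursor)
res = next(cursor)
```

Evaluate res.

Step 1: sorted([12, 10, 1, 1, 8]) = [1, 1, 8, 10, 12].
Step 2: Create iterator and skip 2 elements.
Step 3: next() returns 8.
Therefore res = 8.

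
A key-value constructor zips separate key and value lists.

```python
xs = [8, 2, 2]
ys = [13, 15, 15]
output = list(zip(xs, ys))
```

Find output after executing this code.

Step 1: zip pairs elements at same index:
  Index 0: (8, 13)
  Index 1: (2, 15)
  Index 2: (2, 15)
Therefore output = [(8, 13), (2, 15), (2, 15)].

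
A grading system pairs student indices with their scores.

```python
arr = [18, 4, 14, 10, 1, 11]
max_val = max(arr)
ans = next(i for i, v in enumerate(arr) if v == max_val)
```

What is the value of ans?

Step 1: max([18, 4, 14, 10, 1, 11]) = 18.
Step 2: Find first index where value == 18:
  Index 0: 18 == 18, found!
Therefore ans = 0.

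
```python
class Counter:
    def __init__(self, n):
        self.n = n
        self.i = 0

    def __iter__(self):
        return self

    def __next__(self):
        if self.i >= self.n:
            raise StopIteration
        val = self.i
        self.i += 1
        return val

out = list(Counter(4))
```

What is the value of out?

Step 1: Counter(4) creates an iterator counting 0 to 3.
Step 2: list() consumes all values: [0, 1, 2, 3].
Therefore out = [0, 1, 2, 3].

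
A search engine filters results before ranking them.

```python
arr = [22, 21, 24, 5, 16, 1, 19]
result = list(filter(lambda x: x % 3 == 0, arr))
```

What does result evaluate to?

Step 1: Filter elements divisible by 3:
  22 % 3 = 1: removed
  21 % 3 = 0: kept
  24 % 3 = 0: kept
  5 % 3 = 2: removed
  16 % 3 = 1: removed
  1 % 3 = 1: removed
  19 % 3 = 1: removed
Therefore result = [21, 24].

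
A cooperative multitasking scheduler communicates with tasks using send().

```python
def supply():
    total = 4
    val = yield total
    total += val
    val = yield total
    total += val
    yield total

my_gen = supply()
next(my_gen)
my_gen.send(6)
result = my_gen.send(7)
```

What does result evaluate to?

Step 1: next() -> yield total=4.
Step 2: send(6) -> val=6, total = 4+6 = 10, yield 10.
Step 3: send(7) -> val=7, total = 10+7 = 17, yield 17.
Therefore result = 17.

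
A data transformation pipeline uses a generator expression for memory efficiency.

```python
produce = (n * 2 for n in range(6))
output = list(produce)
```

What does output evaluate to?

Step 1: For each n in range(6), compute n*2:
  n=0: 0*2 = 0
  n=1: 1*2 = 2
  n=2: 2*2 = 4
  n=3: 3*2 = 6
  n=4: 4*2 = 8
  n=5: 5*2 = 10
Therefore output = [0, 2, 4, 6, 8, 10].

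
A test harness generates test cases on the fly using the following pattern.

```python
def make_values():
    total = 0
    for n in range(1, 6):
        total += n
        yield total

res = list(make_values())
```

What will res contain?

Step 1: Generator accumulates running sum:
  n=1: total = 1, yield 1
  n=2: total = 3, yield 3
  n=3: total = 6, yield 6
  n=4: total = 10, yield 10
  n=5: total = 15, yield 15
Therefore res = [1, 3, 6, 10, 15].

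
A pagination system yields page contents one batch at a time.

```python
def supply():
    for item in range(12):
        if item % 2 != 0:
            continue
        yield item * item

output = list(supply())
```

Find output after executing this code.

Step 1: Only yield item**2 when item is divisible by 2:
  item=0: 0 % 2 == 0, yield 0**2 = 0
  item=2: 2 % 2 == 0, yield 2**2 = 4
  item=4: 4 % 2 == 0, yield 4**2 = 16
  item=6: 6 % 2 == 0, yield 6**2 = 36
  item=8: 8 % 2 == 0, yield 8**2 = 64
  item=10: 10 % 2 == 0, yield 10**2 = 100
Therefore output = [0, 4, 16, 36, 64, 100].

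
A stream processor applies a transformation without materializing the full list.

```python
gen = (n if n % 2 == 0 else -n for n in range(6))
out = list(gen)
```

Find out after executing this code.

Step 1: For each n in range(6), yield n if even, else -n:
  n=0: even, yield 0
  n=1: odd, yield -1
  n=2: even, yield 2
  n=3: odd, yield -3
  n=4: even, yield 4
  n=5: odd, yield -5
Therefore out = [0, -1, 2, -3, 4, -5].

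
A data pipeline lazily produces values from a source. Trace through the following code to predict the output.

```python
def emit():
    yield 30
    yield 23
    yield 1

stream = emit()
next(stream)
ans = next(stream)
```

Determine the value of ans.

Step 1: emit() creates a generator.
Step 2: next(stream) yields 30 (consumed and discarded).
Step 3: next(stream) yields 23, assigned to ans.
Therefore ans = 23.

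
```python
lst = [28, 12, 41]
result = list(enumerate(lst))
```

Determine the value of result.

Step 1: enumerate pairs each element with its index:
  (0, 28)
  (1, 12)
  (2, 41)
Therefore result = [(0, 28), (1, 12), (2, 41)].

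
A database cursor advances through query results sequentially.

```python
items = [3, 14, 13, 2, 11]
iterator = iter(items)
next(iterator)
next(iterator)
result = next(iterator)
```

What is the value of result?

Step 1: Create iterator over [3, 14, 13, 2, 11].
Step 2: next() consumes 3.
Step 3: next() consumes 14.
Step 4: next() returns 13.
Therefore result = 13.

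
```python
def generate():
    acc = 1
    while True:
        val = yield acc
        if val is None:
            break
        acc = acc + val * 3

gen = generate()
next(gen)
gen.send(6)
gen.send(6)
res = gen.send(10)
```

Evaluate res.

Step 1: next() -> yield acc=1.
Step 2: send(6) -> val=6, acc = 1 + 6*3 = 19, yield 19.
Step 3: send(6) -> val=6, acc = 19 + 6*3 = 37, yield 37.
Step 4: send(10) -> val=10, acc = 37 + 10*3 = 67, yield 67.
Therefore res = 67.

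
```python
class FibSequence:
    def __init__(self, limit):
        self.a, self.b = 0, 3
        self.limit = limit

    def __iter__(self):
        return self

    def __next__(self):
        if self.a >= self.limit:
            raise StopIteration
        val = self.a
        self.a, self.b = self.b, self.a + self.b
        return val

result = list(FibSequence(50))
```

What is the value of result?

Step 1: Fibonacci-like sequence (a=0, b=3) until >= 50:
  Yield 0, then a,b = 3,3
  Yield 3, then a,b = 3,6
  Yield 3, then a,b = 6,9
  Yield 6, then a,b = 9,15
  Yield 9, then a,b = 15,24
  Yield 15, then a,b = 24,39
  Yield 24, then a,b = 39,63
  Yield 39, then a,b = 63,102
Step 2: 63 >= 50, stop.
Therefore result = [0, 3, 3, 6, 9, 15, 24, 39].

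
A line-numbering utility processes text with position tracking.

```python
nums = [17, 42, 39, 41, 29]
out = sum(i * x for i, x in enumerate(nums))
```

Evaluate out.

Step 1: Compute i * x for each (i, x) in enumerate([17, 42, 39, 41, 29]):
  i=0, x=17: 0*17 = 0
  i=1, x=42: 1*42 = 42
  i=2, x=39: 2*39 = 78
  i=3, x=41: 3*41 = 123
  i=4, x=29: 4*29 = 116
Step 2: sum = 0 + 42 + 78 + 123 + 116 = 359.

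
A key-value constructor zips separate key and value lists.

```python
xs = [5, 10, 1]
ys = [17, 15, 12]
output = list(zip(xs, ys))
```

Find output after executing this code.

Step 1: zip pairs elements at same index:
  Index 0: (5, 17)
  Index 1: (10, 15)
  Index 2: (1, 12)
Therefore output = [(5, 17), (10, 15), (1, 12)].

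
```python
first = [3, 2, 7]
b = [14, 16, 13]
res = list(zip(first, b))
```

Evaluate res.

Step 1: zip pairs elements at same index:
  Index 0: (3, 14)
  Index 1: (2, 16)
  Index 2: (7, 13)
Therefore res = [(3, 14), (2, 16), (7, 13)].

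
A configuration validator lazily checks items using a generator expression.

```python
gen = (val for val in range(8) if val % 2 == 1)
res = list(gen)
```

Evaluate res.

Step 1: Filter range(8) keeping only odd values:
  val=0: even, excluded
  val=1: odd, included
  val=2: even, excluded
  val=3: odd, included
  val=4: even, excluded
  val=5: odd, included
  val=6: even, excluded
  val=7: odd, included
Therefore res = [1, 3, 5, 7].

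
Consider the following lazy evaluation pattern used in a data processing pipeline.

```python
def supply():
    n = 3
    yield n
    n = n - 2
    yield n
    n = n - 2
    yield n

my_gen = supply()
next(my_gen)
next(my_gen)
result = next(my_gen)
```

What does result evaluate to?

Step 1: Trace through generator execution:
  Yield 1: n starts at 3, yield 3
  Yield 2: n = 3 - 2 = 1, yield 1
  Yield 3: n = 1 - 2 = -1, yield -1
Step 2: First next() gets 3, second next() gets the second value, third next() yields -1.
Therefore result = -1.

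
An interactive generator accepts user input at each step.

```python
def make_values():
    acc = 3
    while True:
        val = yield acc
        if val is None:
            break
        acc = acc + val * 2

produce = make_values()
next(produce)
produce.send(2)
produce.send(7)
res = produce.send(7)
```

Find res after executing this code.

Step 1: next() -> yield acc=3.
Step 2: send(2) -> val=2, acc = 3 + 2*2 = 7, yield 7.
Step 3: send(7) -> val=7, acc = 7 + 7*2 = 21, yield 21.
Step 4: send(7) -> val=7, acc = 21 + 7*2 = 35, yield 35.
Therefore res = 35.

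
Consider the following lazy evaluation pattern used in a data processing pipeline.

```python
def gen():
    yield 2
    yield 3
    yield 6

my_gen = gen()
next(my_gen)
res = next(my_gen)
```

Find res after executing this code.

Step 1: gen() creates a generator.
Step 2: next(my_gen) yields 2 (consumed and discarded).
Step 3: next(my_gen) yields 3, assigned to res.
Therefore res = 3.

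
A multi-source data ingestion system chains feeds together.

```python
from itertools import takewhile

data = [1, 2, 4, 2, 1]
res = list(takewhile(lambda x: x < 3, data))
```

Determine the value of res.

Step 1: takewhile stops at first element >= 3:
  1 < 3: take
  2 < 3: take
  4 >= 3: stop
Therefore res = [1, 2].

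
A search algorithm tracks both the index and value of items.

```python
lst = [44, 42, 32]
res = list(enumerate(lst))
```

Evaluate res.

Step 1: enumerate pairs each element with its index:
  (0, 44)
  (1, 42)
  (2, 32)
Therefore res = [(0, 44), (1, 42), (2, 32)].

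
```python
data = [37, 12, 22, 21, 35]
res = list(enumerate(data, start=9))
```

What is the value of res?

Step 1: enumerate with start=9:
  (9, 37)
  (10, 12)
  (11, 22)
  (12, 21)
  (13, 35)
Therefore res = [(9, 37), (10, 12), (11, 22), (12, 21), (13, 35)].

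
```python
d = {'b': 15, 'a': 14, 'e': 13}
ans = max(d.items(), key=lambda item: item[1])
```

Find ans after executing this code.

Step 1: Find item with maximum value:
  ('b', 15)
  ('a', 14)
  ('e', 13)
Step 2: Maximum value is 15 at key 'b'.
Therefore ans = ('b', 15).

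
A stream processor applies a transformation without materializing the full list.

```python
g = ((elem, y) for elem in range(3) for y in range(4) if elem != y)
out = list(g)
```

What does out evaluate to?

Step 1: Nested generator over range(3) x range(4) where elem != y:
  (0, 0): excluded (elem == y)
  (0, 1): included
  (0, 2): included
  (0, 3): included
  (1, 0): included
  (1, 1): excluded (elem == y)
  (1, 2): included
  (1, 3): included
  (2, 0): included
  (2, 1): included
  (2, 2): excluded (elem == y)
  (2, 3): included
Therefore out = [(0, 1), (0, 2), (0, 3), (1, 0), (1, 2), (1, 3), (2, 0), (2, 1), (2, 3)].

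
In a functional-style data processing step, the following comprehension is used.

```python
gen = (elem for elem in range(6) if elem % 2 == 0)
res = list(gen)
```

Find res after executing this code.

Step 1: Filter range(6) keeping only even values:
  elem=0: even, included
  elem=1: odd, excluded
  elem=2: even, included
  elem=3: odd, excluded
  elem=4: even, included
  elem=5: odd, excluded
Therefore res = [0, 2, 4].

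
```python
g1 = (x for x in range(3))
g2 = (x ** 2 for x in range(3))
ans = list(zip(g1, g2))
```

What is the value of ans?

Step 1: g1 produces [0, 1, 2].
Step 2: g2 produces [0, 1, 4].
Step 3: zip pairs them: [(0, 0), (1, 1), (2, 4)].
Therefore ans = [(0, 0), (1, 1), (2, 4)].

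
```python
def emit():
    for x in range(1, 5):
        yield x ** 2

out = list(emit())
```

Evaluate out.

Step 1: For each x in range(1, 5), yield x**2:
  x=1: yield 1**2 = 1
  x=2: yield 2**2 = 4
  x=3: yield 3**2 = 9
  x=4: yield 4**2 = 16
Therefore out = [1, 4, 9, 16].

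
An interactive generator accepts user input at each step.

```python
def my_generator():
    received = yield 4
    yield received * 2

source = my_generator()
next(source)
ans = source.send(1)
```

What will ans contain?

Step 1: next(source) advances to first yield, producing 4.
Step 2: send(1) resumes, received = 1.
Step 3: yield received * 2 = 1 * 2 = 2.
Therefore ans = 2.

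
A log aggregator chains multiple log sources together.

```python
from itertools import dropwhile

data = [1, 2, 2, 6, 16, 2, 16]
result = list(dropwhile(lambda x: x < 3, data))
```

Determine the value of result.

Step 1: dropwhile drops elements while < 3:
  1 < 3: dropped
  2 < 3: dropped
  2 < 3: dropped
  6: kept (dropping stopped)
Step 2: Remaining elements kept regardless of condition.
Therefore result = [6, 16, 2, 16].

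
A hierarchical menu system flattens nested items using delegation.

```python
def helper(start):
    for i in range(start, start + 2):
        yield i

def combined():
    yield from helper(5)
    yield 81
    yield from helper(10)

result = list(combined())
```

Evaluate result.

Step 1: combined() delegates to helper(5):
  yield 5
  yield 6
Step 2: yield 81
Step 3: Delegates to helper(10):
  yield 10
  yield 11
Therefore result = [5, 6, 81, 10, 11].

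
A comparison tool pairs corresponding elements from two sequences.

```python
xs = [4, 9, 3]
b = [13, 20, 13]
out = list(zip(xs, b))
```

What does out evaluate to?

Step 1: zip pairs elements at same index:
  Index 0: (4, 13)
  Index 1: (9, 20)
  Index 2: (3, 13)
Therefore out = [(4, 13), (9, 20), (3, 13)].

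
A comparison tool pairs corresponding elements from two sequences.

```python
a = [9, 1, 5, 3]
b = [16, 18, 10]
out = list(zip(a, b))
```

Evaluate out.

Step 1: zip stops at shortest (len(a)=4, len(b)=3):
  Index 0: (9, 16)
  Index 1: (1, 18)
  Index 2: (5, 10)
Step 2: Last element of a (3) has no pair, dropped.
Therefore out = [(9, 16), (1, 18), (5, 10)].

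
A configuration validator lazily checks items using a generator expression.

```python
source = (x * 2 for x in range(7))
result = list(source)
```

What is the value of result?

Step 1: For each x in range(7), compute x*2:
  x=0: 0*2 = 0
  x=1: 1*2 = 2
  x=2: 2*2 = 4
  x=3: 3*2 = 6
  x=4: 4*2 = 8
  x=5: 5*2 = 10
  x=6: 6*2 = 12
Therefore result = [0, 2, 4, 6, 8, 10, 12].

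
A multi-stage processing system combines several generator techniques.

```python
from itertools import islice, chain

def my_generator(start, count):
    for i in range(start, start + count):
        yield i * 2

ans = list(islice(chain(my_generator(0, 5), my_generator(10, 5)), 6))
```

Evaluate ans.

Step 1: my_generator(0, 5) yields [0, 2, 4, 6, 8].
Step 2: my_generator(10, 5) yields [20, 22, 24, 26, 28].
Step 3: chain concatenates: [0, 2, 4, 6, 8, 20, 22, 24, 26, 28].
Step 4: islice takes first 6: [0, 2, 4, 6, 8, 20].
Therefore ans = [0, 2, 4, 6, 8, 20].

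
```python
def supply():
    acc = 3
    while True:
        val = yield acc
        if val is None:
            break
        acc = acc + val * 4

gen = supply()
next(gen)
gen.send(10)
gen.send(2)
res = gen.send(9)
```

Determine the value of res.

Step 1: next() -> yield acc=3.
Step 2: send(10) -> val=10, acc = 3 + 10*4 = 43, yield 43.
Step 3: send(2) -> val=2, acc = 43 + 2*4 = 51, yield 51.
Step 4: send(9) -> val=9, acc = 51 + 9*4 = 87, yield 87.
Therefore res = 87.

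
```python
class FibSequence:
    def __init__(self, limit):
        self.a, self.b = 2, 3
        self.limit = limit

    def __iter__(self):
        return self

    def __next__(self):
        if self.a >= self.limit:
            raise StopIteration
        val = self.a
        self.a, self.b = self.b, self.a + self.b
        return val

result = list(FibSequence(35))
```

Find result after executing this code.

Step 1: Fibonacci-like sequence (a=2, b=3) until >= 35:
  Yield 2, then a,b = 3,5
  Yield 3, then a,b = 5,8
  Yield 5, then a,b = 8,13
  Yield 8, then a,b = 13,21
  Yield 13, then a,b = 21,34
  Yield 21, then a,b = 34,55
  Yield 34, then a,b = 55,89
Step 2: 55 >= 35, stop.
Therefore result = [2, 3, 5, 8, 13, 21, 34].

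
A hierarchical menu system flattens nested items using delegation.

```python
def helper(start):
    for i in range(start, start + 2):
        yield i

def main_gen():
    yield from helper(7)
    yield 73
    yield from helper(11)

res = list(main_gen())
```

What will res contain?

Step 1: main_gen() delegates to helper(7):
  yield 7
  yield 8
Step 2: yield 73
Step 3: Delegates to helper(11):
  yield 11
  yield 12
Therefore res = [7, 8, 73, 11, 12].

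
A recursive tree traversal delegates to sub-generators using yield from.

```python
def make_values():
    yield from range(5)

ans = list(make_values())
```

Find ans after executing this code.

Step 1: yield from delegates to the iterable, yielding each element.
Step 2: Collected values: [0, 1, 2, 3, 4].
Therefore ans = [0, 1, 2, 3, 4].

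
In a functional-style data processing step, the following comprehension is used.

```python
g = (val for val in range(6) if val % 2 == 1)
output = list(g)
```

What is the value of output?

Step 1: Filter range(6) keeping only odd values:
  val=0: even, excluded
  val=1: odd, included
  val=2: even, excluded
  val=3: odd, included
  val=4: even, excluded
  val=5: odd, included
Therefore output = [1, 3, 5].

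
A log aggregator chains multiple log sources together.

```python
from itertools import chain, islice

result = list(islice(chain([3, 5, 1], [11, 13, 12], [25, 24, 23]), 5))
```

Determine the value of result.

Step 1: chain([3, 5, 1], [11, 13, 12], [25, 24, 23]) = [3, 5, 1, 11, 13, 12, 25, 24, 23].
Step 2: islice takes first 5 elements: [3, 5, 1, 11, 13].
Therefore result = [3, 5, 1, 11, 13].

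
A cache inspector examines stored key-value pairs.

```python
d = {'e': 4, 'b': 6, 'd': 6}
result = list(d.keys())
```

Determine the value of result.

Step 1: d.keys() returns the dictionary keys in insertion order.
Therefore result = ['e', 'b', 'd'].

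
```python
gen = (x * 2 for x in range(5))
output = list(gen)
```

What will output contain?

Step 1: For each x in range(5), compute x*2:
  x=0: 0*2 = 0
  x=1: 1*2 = 2
  x=2: 2*2 = 4
  x=3: 3*2 = 6
  x=4: 4*2 = 8
Therefore output = [0, 2, 4, 6, 8].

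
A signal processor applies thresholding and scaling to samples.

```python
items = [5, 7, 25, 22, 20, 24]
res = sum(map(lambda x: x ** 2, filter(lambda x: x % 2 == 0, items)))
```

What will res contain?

Step 1: Filter even numbers from [5, 7, 25, 22, 20, 24]: [22, 20, 24]
Step 2: Square each: [484, 400, 576]
Step 3: Sum = 1460.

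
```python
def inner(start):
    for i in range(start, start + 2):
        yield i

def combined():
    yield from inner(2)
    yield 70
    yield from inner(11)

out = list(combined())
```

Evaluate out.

Step 1: combined() delegates to inner(2):
  yield 2
  yield 3
Step 2: yield 70
Step 3: Delegates to inner(11):
  yield 11
  yield 12
Therefore out = [2, 3, 70, 11, 12].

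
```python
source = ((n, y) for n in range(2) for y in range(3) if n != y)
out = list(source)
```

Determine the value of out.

Step 1: Nested generator over range(2) x range(3) where n != y:
  (0, 0): excluded (n == y)
  (0, 1): included
  (0, 2): included
  (1, 0): included
  (1, 1): excluded (n == y)
  (1, 2): included
Therefore out = [(0, 1), (0, 2), (1, 0), (1, 2)].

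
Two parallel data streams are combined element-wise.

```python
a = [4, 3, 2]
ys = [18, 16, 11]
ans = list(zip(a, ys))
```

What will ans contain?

Step 1: zip pairs elements at same index:
  Index 0: (4, 18)
  Index 1: (3, 16)
  Index 2: (2, 11)
Therefore ans = [(4, 18), (3, 16), (2, 11)].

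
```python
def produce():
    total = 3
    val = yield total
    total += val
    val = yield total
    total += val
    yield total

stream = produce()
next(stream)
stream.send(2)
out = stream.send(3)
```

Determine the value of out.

Step 1: next() -> yield total=3.
Step 2: send(2) -> val=2, total = 3+2 = 5, yield 5.
Step 3: send(3) -> val=3, total = 5+3 = 8, yield 8.
Therefore out = 8.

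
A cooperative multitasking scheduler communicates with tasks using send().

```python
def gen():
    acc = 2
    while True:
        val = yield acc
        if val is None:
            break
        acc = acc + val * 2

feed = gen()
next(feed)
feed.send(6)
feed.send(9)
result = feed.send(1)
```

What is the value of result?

Step 1: next() -> yield acc=2.
Step 2: send(6) -> val=6, acc = 2 + 6*2 = 14, yield 14.
Step 3: send(9) -> val=9, acc = 14 + 9*2 = 32, yield 32.
Step 4: send(1) -> val=1, acc = 32 + 1*2 = 34, yield 34.
Therefore result = 34.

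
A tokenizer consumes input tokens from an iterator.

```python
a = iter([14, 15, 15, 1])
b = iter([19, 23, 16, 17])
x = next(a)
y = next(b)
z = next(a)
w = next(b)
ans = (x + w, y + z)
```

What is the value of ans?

Step 1: a iterates [14, 15, 15, 1], b iterates [19, 23, 16, 17].
Step 2: x = next(a) = 14, y = next(b) = 19.
Step 3: z = next(a) = 15, w = next(b) = 23.
Step 4: ans = (14 + 23, 19 + 15) = (37, 34).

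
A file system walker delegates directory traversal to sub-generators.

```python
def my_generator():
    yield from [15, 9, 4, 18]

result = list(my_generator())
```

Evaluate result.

Step 1: yield from delegates to the iterable, yielding each element.
Step 2: Collected values: [15, 9, 4, 18].
Therefore result = [15, 9, 4, 18].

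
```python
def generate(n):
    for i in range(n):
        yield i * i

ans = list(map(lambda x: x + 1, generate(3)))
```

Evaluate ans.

Step 1: generate(3) yields squares: [0, 1, 4].
Step 2: map adds 1 to each: [1, 2, 5].
Therefore ans = [1, 2, 5].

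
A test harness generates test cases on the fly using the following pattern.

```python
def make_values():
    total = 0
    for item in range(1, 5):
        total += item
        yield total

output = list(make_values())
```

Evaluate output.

Step 1: Generator accumulates running sum:
  item=1: total = 1, yield 1
  item=2: total = 3, yield 3
  item=3: total = 6, yield 6
  item=4: total = 10, yield 10
Therefore output = [1, 3, 6, 10].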